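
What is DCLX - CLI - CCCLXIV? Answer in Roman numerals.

DCLX = 660, CLI = 151, CCCLXIV = 364
660 - 151 = 509
509 - 364 = 145

CXLV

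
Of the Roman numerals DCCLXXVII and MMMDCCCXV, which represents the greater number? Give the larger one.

DCCLXXVII = 777
MMMDCCCXV = 3815
3815 is larger

MMMDCCCXV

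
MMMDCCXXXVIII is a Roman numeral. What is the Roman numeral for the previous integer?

MMMDCCXXXVIII = 3738, so the previous integer is 3738 - 1 = 3737

MMMDCCXXXVII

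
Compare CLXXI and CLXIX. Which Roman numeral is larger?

CLXXI = 171
CLXIX = 169
171 is larger

CLXXI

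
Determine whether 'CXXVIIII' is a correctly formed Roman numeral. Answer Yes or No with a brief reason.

'CXXVIIII': More than 3 consecutive I's

No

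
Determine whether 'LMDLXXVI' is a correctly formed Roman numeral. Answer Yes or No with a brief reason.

'LMDLXXVI': L should not appear more than once

No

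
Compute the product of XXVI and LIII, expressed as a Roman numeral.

XXVI = 26
LIII = 53
26 × 53 = 1378

MCCCLXXVIII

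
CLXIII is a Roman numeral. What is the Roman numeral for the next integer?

CLXIII = 163; next is 164

CLXIV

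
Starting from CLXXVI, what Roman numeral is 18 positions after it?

CLXXVI = 176
176 + 18 = 194

CXCIV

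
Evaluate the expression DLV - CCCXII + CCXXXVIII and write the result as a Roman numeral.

DLV = 555, CCCXII = 312, CCXXXVIII = 238
555 - 312 = 243
243 + 238 = 481

CDLXXXI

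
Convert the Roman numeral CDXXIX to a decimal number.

CDXXIX: CD=400, X=10, X=10, IX=9
400 + 10 + 10 + 9 = 429

429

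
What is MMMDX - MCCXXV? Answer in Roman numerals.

MMMDX = 3510
MCCXXV = 1225
3510 - 1225 = 2285

MMCCLXXXV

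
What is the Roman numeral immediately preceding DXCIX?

DXCIX = 599, so the previous integer is 599 - 1 = 598

DXCVIII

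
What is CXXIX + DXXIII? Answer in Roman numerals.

CXXIX = 129
DXXIII = 523
129 + 523 = 652

DCLII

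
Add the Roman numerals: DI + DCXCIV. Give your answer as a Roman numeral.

DI = 501
DCXCIV = 694
501 + 694 = 1195

MCXCV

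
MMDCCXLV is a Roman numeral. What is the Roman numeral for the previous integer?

MMDCCXLV = 2745, so the previous integer is 2745 - 1 = 2744

MMDCCXLIV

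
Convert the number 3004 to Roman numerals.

Convert 3004 to Roman numerals:
  3004 contains 3×1000 (MMM)
  4 contains 1×4 (IV)

MMMIV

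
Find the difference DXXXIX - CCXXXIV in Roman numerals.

DXXXIX = 539
CCXXXIV = 234
539 - 234 = 305

CCCV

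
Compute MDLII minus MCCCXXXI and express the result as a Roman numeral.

MDLII = 1552
MCCCXXXI = 1331
1552 - 1331 = 221

CCXXI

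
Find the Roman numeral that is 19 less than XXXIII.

XXXIII = 33
33 - 19 = 14

XIV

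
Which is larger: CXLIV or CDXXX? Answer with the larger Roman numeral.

CXLIV = 144
CDXXX = 430
430 is larger

CDXXX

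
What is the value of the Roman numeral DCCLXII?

DCCLXII: D=500, C=100, C=100, L=50, X=10, I=1, I=1
500 + 100 + 100 + 50 + 10 + 1 + 1 = 762

762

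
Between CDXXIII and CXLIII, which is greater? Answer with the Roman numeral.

CDXXIII = 423
CXLIII = 143
423 is larger

CDXXIII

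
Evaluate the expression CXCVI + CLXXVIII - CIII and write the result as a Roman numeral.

CXCVI = 196, CLXXVIII = 178, CIII = 103
196 + 178 = 374
374 - 103 = 271

CCLXXI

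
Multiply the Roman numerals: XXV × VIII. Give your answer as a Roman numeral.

XXV = 25
VIII = 8
25 × 8 = 200

CC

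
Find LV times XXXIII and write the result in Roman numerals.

LV = 55
XXXIII = 33
55 × 33 = 1815

MDCCCXV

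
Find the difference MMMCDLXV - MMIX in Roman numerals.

MMMCDLXV = 3465
MMIX = 2009
3465 - 2009 = 1456

MCDLVI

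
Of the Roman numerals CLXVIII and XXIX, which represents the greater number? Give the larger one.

CLXVIII = 168
XXIX = 29
168 is larger

CLXVIII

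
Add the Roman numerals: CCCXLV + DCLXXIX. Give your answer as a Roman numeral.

CCCXLV = 345
DCLXXIX = 679
345 + 679 = 1024

MXXIV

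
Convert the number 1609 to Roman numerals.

Convert 1609 to Roman numerals:
  1609 contains 1×1000 (M)
  609 contains 1×500 (D)
  109 contains 1×100 (C)
  9 contains 1×9 (IX)

MDCIX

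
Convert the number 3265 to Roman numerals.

Convert 3265 to Roman numerals:
  3265 contains 3×1000 (MMM)
  265 contains 2×100 (CC)
  65 contains 1×50 (L)
  15 contains 1×10 (X)
  5 contains 1×5 (V)

MMMCCLXV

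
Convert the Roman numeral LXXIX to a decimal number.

LXXIX: L=50, X=10, X=10, IX=9
50 + 10 + 10 + 9 = 79

79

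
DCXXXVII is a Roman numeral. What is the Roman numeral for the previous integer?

DCXXXVII = 637; previous is 636

DCXXXVI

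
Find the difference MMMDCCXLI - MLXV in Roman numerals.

MMMDCCXLI = 3741
MLXV = 1065
3741 - 1065 = 2676

MMDCLXXVI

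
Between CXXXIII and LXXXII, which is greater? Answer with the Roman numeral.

CXXXIII = 133
LXXXII = 82
133 is larger

CXXXIII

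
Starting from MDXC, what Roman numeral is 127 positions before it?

MDXC = 1590
1590 - 127 = 1463

MCDLXIII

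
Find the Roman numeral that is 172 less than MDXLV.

MDXLV = 1545
1545 - 172 = 1373

MCCCLXXIII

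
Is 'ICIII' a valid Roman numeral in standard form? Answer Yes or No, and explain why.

'ICIII': Invalid subtractive combination: IC

No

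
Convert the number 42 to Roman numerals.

Convert 42 to Roman numerals:
  42 contains 1×40 (XL)
  2 contains 2×1 (II)

XLII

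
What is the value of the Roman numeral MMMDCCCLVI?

MMMDCCCLVI: M=1000, M=1000, M=1000, D=500, C=100, C=100, C=100, L=50, V=5, I=1
1000 + 1000 + 1000 + 500 + 100 + 100 + 100 + 50 + 5 + 1 = 3856

3856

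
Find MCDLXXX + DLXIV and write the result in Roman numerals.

MCDLXXX = 1480
DLXIV = 564
1480 + 564 = 2044

MMXLIV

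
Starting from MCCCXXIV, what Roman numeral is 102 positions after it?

MCCCXXIV = 1324
1324 + 102 = 1426

MCDXXVI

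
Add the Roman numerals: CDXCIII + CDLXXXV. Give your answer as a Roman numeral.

CDXCIII = 493
CDLXXXV = 485
493 + 485 = 978

CMLXXVIII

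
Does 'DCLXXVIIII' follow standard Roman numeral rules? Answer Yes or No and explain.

'DCLXXVIIII': More than 3 consecutive I's

No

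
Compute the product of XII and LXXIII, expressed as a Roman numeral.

XII = 12
LXXIII = 73
12 × 73 = 876

DCCCLXXVI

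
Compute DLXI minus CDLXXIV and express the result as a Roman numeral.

DLXI = 561
CDLXXIV = 474
561 - 474 = 87

LXXXVII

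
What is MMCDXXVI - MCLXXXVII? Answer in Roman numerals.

MMCDXXVI = 2426
MCLXXXVII = 1187
2426 - 1187 = 1239

MCCXXXIX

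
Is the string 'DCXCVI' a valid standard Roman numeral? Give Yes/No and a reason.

'DCXCVI': Check the rules: uses only the symbols I, V, X, L, C, D, M; no symbol is repeated more than three times in a row; V, L and D each appear at most once; the only place a smaller symbol precedes a larger one is the allowed subtractive pair XC, the symbol right after such a pair (if any) is smaller than the pair's first symbol, and otherwise the values never increase from left to right. Value: D (500) + C (100) + XC (90) + V (5) + I (1) = 696. So it is a valid standard Roman numeral.

Yes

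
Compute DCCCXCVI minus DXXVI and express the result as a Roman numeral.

DCCCXCVI = 896
DXXVI = 526
896 - 526 = 370

CCCLXX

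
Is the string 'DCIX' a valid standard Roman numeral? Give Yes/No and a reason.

'DCIX': Check the rules: uses only the symbols I, V, X, L, C, D, M; no symbol is repeated more than three times in a row; V, L and D each appear at most once; the only place a smaller symbol precedes a larger one is the allowed subtractive pair IX, the symbol right after such a pair (if any) is smaller than the pair's first symbol, and otherwise the values never increase from left to right. Value: D (500) + C (100) + IX (9) = 609. So it is a valid standard Roman numeral.

Yes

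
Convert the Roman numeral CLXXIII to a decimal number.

CLXXIII: C=100, L=50, X=10, X=10, I=1, I=1, I=1
100 + 50 + 10 + 10 + 1 + 1 + 1 = 173

173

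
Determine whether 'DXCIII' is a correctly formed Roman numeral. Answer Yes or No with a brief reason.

'DXCIII': Check the rules: uses only the symbols I, V, X, L, C, D, M; no symbol is repeated more than three times in a row; V, L and D each appear at most once; the only place a smaller symbol precedes a larger one is the allowed subtractive pair XC, the symbol right after such a pair (if any) is smaller than the pair's first symbol, and otherwise the values never increase from left to right. Value: D (500) + XC (90) + I (1) + I (1) + I (1) = 593. So it is a valid standard Roman numeral.

Yes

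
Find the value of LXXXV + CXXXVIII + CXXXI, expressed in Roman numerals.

LXXXV = 85, CXXXVIII = 138, CXXXI = 131
85 + 138 = 223
223 + 131 = 354

CCCLIV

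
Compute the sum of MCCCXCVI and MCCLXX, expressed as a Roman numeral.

MCCCXCVI = 1396
MCCLXX = 1270
1396 + 1270 = 2666

MMDCLXVI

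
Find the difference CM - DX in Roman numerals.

CM = 900
DX = 510
900 - 510 = 390

CCCXC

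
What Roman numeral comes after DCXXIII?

DCXXIII = 623, so the next integer is 623 + 1 = 624

DCXXIV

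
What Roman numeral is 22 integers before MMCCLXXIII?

MMCCLXXIII = 2273
2273 - 22 = 2251

MMCCLI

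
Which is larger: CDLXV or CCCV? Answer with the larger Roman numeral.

CDLXV = 465
CCCV = 305
465 is larger

CDLXV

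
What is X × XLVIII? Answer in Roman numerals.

X = 10
XLVIII = 48
10 × 48 = 480

CDLXXX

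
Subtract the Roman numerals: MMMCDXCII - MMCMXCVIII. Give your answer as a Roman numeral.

MMMCDXCII = 3492
MMCMXCVIII = 2998
3492 - 2998 = 494

CDXCIV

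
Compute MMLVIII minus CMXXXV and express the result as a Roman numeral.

MMLVIII = 2058
CMXXXV = 935
2058 - 935 = 1123

MCXXIII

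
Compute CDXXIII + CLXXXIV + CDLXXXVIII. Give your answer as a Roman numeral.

CDXXIII = 423, CLXXXIV = 184, CDLXXXVIII = 488
423 + 184 = 607
607 + 488 = 1095

MXCV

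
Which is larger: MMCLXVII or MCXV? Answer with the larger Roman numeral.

MMCLXVII = 2167
MCXV = 1115
2167 is larger

MMCLXVII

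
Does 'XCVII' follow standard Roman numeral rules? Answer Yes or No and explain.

'XCVII': Check the rules: uses only the symbols I, V, X, L, C, D, M; no symbol is repeated more than three times in a row; V, L and D each appear at most once; the only place a smaller symbol precedes a larger one is the allowed subtractive pair XC, the symbol right after such a pair (if any) is smaller than the pair's first symbol, and otherwise the values never increase from left to right. Value: XC (90) + V (5) + I (1) + I (1) = 97. So it is a valid standard Roman numeral.

Yes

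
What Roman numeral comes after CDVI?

CDVI = 406, so the next integer is 406 + 1 = 407

CDVII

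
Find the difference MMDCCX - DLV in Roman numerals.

MMDCCX = 2710
DLV = 555
2710 - 555 = 2155

MMCLV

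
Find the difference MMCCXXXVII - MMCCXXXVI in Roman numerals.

MMCCXXXVII = 2237
MMCCXXXVI = 2236
2237 - 2236 = 1

I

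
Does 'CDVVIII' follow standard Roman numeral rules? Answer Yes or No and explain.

'CDVVIII': V should not appear more than once

No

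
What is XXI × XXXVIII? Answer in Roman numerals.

XXI = 21
XXXVIII = 38
21 × 38 = 798

DCCXCVIII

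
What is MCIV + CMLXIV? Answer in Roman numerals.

MCIV = 1104
CMLXIV = 964
1104 + 964 = 2068

MMLXVIII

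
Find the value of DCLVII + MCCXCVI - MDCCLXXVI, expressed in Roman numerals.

DCLVII = 657, MCCXCVI = 1296, MDCCLXXVI = 1776
657 + 1296 = 1953
1953 - 1776 = 177

CLXXVII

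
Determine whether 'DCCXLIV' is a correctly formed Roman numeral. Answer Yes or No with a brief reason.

'DCCXLIV': Check the rules: uses only the symbols I, V, X, L, C, D, M; no symbol is repeated more than three times in a row; V, L and D each appear at most once; the only places a smaller symbol precedes a larger one are the allowed subtractive pairs XL, IV, the symbol right after such a pair (if any) is smaller than the pair's first symbol, and otherwise the values never increase from left to right. Value: D (500) + C (100) + C (100) + XL (40) + IV (4) = 744. So it is a valid standard Roman numeral.

Yes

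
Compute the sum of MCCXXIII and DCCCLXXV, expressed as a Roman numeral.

MCCXXIII = 1223
DCCCLXXV = 875
1223 + 875 = 2098

MMXCVIII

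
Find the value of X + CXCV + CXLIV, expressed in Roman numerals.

X = 10, CXCV = 195, CXLIV = 144
10 + 195 = 205
205 + 144 = 349

CCCXLIX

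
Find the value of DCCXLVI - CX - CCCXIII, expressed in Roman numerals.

DCCXLVI = 746, CX = 110, CCCXIII = 313
746 - 110 = 636
636 - 313 = 323

CCCXXIII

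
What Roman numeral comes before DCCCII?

DCCCII = 802, so the previous integer is 802 - 1 = 801

DCCCI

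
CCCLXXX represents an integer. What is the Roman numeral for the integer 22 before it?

CCCLXXX = 380
380 - 22 = 358

CCCLVIII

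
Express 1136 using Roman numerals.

Convert 1136 to Roman numerals:
  1136 contains 1×1000 (M)
  136 contains 1×100 (C)
  36 contains 3×10 (XXX)
  6 contains 1×5 (V)
  1 contains 1×1 (I)

MCXXXVI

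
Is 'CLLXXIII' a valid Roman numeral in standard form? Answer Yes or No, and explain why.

'CLLXXIII': L should not appear more than once

No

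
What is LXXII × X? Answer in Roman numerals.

LXXII = 72
X = 10
72 × 10 = 720

DCCXX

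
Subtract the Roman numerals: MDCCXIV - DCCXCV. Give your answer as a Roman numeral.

MDCCXIV = 1714
DCCXCV = 795
1714 - 795 = 919

CMXIX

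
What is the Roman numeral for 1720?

Convert 1720 to Roman numerals:
  1720 contains 1×1000 (M)
  720 contains 1×500 (D)
  220 contains 2×100 (CC)
  20 contains 2×10 (XX)

MDCCXX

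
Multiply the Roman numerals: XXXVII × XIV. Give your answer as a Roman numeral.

XXXVII = 37
XIV = 14
37 × 14 = 518

DXVIII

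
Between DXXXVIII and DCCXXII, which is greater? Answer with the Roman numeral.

DXXXVIII = 538
DCCXXII = 722
722 is larger

DCCXXII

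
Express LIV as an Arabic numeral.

LIV: L=50, IV=4
50 + 4 = 54

54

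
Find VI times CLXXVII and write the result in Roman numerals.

VI = 6
CLXXVII = 177
6 × 177 = 1062

MLXII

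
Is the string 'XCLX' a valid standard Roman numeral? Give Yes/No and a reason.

'XCLX': X (position 1) comes before the larger symbol L (position 3) without being directly in front of it as a subtractive pair; apart from IV, IX, XL, XC, CD and CM, symbols must go from largest to smallest

No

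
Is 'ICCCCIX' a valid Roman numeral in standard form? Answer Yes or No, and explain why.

'ICCCCIX': More than 3 consecutive C's

No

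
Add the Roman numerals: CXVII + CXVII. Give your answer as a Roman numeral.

CXVII = 117
CXVII = 117
117 + 117 = 234

CCXXXIV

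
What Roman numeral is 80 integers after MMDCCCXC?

MMDCCCXC = 2890
2890 + 80 = 2970

MMCMLXX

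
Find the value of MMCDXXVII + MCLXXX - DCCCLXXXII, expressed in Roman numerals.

MMCDXXVII = 2427, MCLXXX = 1180, DCCCLXXXII = 882
2427 + 1180 = 3607
3607 - 882 = 2725

MMDCCXXV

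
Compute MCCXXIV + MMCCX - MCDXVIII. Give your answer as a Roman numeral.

MCCXXIV = 1224, MMCCX = 2210, MCDXVIII = 1418
1224 + 2210 = 3434
3434 - 1418 = 2016

MMXVI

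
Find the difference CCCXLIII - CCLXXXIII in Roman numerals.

CCCXLIII = 343
CCLXXXIII = 283
343 - 283 = 60

LX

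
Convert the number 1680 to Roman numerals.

Convert 1680 to Roman numerals:
  1680 contains 1×1000 (M)
  680 contains 1×500 (D)
  180 contains 1×100 (C)
  80 contains 1×50 (L)
  30 contains 3×10 (XXX)

MDCLXXX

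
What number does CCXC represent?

CCXC: C=100, C=100, XC=90
100 + 100 + 90 = 290

290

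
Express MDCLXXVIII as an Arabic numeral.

MDCLXXVIII: M=1000, D=500, C=100, L=50, X=10, X=10, V=5, I=1, I=1, I=1
1000 + 500 + 100 + 50 + 10 + 10 + 5 + 1 + 1 + 1 = 1678

1678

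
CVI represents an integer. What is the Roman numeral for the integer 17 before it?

CVI = 106
106 - 17 = 89

LXXXIX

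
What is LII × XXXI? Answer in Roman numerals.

LII = 52
XXXI = 31
52 × 31 = 1612

MDCXII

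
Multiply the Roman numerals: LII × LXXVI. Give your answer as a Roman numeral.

LII = 52
LXXVI = 76
52 × 76 = 3952

MMMCMLII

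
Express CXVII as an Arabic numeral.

CXVII: C=100, X=10, V=5, I=1, I=1
100 + 10 + 5 + 1 + 1 = 117

117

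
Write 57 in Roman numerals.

Convert 57 to Roman numerals:
  57 contains 1×50 (L)
  7 contains 1×5 (V)
  2 contains 2×1 (II)

LVII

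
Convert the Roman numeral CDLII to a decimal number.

CDLII: CD=400, L=50, I=1, I=1
400 + 50 + 1 + 1 = 452

452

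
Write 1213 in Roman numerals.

Convert 1213 to Roman numerals:
  1213 contains 1×1000 (M)
  213 contains 2×100 (CC)
  13 contains 1×10 (X)
  3 contains 3×1 (III)

MCCXIII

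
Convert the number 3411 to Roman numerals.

Convert 3411 to Roman numerals:
  3411 contains 3×1000 (MMM)
  411 contains 1×400 (CD)
  11 contains 1×10 (X)
  1 contains 1×1 (I)

MMMCDXI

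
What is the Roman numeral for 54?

Convert 54 to Roman numerals:
  54 contains 1×50 (L)
  4 contains 1×4 (IV)

LIV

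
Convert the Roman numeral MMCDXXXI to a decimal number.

MMCDXXXI: M=1000, M=1000, CD=400, X=10, X=10, X=10, I=1
1000 + 1000 + 400 + 10 + 10 + 10 + 1 = 2431

2431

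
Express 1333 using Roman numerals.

Convert 1333 to Roman numerals:
  1333 contains 1×1000 (M)
  333 contains 3×100 (CCC)
  33 contains 3×10 (XXX)
  3 contains 3×1 (III)

MCCCXXXIII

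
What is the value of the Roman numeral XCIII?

XCIII: XC=90, I=1, I=1, I=1
90 + 1 + 1 + 1 = 93

93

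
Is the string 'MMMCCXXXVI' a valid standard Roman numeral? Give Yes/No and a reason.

'MMMCCXXXVI': Check the rules: uses only the symbols I, V, X, L, C, D, M; no symbol is repeated more than three times in a row; V, L and D each appear at most once; no smaller symbol precedes a larger one (values never increase from left to right). Value: M (1000) + M (1000) + M (1000) + C (100) + C (100) + X (10) + X (10) + X (10) + V (5) + I (1) = 3236. So it is a valid standard Roman numeral.

Yes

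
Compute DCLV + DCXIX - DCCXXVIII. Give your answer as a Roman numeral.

DCLV = 655, DCXIX = 619, DCCXXVIII = 728
655 + 619 = 1274
1274 - 728 = 546

DXLVI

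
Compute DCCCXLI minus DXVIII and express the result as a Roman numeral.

DCCCXLI = 841
DXVIII = 518
841 - 518 = 323

CCCXXIII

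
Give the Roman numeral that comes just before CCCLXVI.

CCCLXVI = 366; previous is 365

CCCLXV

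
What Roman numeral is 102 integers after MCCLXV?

MCCLXV = 1265
1265 + 102 = 1367

MCCCLXVII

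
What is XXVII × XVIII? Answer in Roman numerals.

XXVII = 27
XVIII = 18
27 × 18 = 486

CDLXXXVI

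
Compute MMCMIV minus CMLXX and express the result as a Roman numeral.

MMCMIV = 2904
CMLXX = 970
2904 - 970 = 1934

MCMXXXIV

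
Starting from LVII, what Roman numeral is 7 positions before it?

LVII = 57
57 - 7 = 50

L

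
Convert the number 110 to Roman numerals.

Convert 110 to Roman numerals:
  110 contains 1×100 (C)
  10 contains 1×10 (X)

CX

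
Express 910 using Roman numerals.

Convert 910 to Roman numerals:
  910 contains 1×900 (CM)
  10 contains 1×10 (X)

CMX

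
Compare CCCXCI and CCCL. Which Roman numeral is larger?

CCCXCI = 391
CCCL = 350
391 is larger

CCCXCI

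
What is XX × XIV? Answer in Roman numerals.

XX = 20
XIV = 14
20 × 14 = 280

CCLXXX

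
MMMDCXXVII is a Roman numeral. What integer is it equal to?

MMMDCXXVII: M=1000, M=1000, M=1000, D=500, C=100, X=10, X=10, V=5, I=1, I=1
1000 + 1000 + 1000 + 500 + 100 + 10 + 10 + 5 + 1 + 1 = 3627

3627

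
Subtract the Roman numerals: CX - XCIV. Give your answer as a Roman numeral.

CX = 110
XCIV = 94
110 - 94 = 16

XVI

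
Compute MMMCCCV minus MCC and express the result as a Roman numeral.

MMMCCCV = 3305
MCC = 1200
3305 - 1200 = 2105

MMCV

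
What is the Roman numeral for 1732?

Convert 1732 to Roman numerals:
  1732 contains 1×1000 (M)
  732 contains 1×500 (D)
  232 contains 2×100 (CC)
  32 contains 3×10 (XXX)
  2 contains 2×1 (II)

MDCCXXXII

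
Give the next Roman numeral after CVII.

CVII = 107; next is 108

CVIII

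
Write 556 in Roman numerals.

Convert 556 to Roman numerals:
  556 contains 1×500 (D)
  56 contains 1×50 (L)
  6 contains 1×5 (V)
  1 contains 1×1 (I)

DLVI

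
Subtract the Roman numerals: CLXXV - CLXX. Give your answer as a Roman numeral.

CLXXV = 175
CLXX = 170
175 - 170 = 5

V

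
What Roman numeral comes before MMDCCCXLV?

MMDCCCXLV = 2845, so the previous integer is 2845 - 1 = 2844

MMDCCCXLIV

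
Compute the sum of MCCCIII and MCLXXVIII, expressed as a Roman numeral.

MCCCIII = 1303
MCLXXVIII = 1178
1303 + 1178 = 2481

MMCDLXXXI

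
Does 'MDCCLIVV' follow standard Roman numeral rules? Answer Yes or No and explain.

'MDCCLIVV': V should not appear more than once

No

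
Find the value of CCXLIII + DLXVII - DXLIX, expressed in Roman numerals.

CCXLIII = 243, DLXVII = 567, DXLIX = 549
243 + 567 = 810
810 - 549 = 261

CCLXI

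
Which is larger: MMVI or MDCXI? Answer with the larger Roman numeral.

MMVI = 2006
MDCXI = 1611
2006 is larger

MMVI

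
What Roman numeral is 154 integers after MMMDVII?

MMMDVII = 3507
3507 + 154 = 3661

MMMDCLXI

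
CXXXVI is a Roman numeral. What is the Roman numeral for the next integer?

CXXXVI = 136, so the next integer is 136 + 1 = 137

CXXXVII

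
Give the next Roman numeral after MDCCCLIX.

MDCCCLIX = 1859; next is 1860

MDCCCLX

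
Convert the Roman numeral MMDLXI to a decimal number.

MMDLXI: M=1000, M=1000, D=500, L=50, X=10, I=1
1000 + 1000 + 500 + 50 + 10 + 1 = 2561

2561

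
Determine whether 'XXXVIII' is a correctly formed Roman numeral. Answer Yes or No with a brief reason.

'XXXVIII': Check the rules: uses only the symbols I, V, X, L, C, D, M; no symbol is repeated more than three times in a row; V, L and D each appear at most once; no smaller symbol precedes a larger one (values never increase from left to right). Value: X (10) + X (10) + X (10) + V (5) + I (1) + I (1) + I (1) = 38. So it is a valid standard Roman numeral.

Yes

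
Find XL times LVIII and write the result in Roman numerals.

XL = 40
LVIII = 58
40 × 58 = 2320

MMCCCXX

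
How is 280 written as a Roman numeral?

Convert 280 to Roman numerals:
  280 contains 2×100 (CC)
  80 contains 1×50 (L)
  30 contains 3×10 (XXX)

CCLXXX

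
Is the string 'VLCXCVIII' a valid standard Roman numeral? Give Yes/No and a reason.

'VLCXCVIII': V should not appear more than once

No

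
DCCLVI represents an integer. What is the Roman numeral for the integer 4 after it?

DCCLVI = 756
756 + 4 = 760

DCCLX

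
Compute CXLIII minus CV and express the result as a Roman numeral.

CXLIII = 143
CV = 105
143 - 105 = 38

XXXVIII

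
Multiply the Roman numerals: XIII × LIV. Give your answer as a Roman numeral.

XIII = 13
LIV = 54
13 × 54 = 702

DCCII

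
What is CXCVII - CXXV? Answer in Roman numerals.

CXCVII = 197
CXXV = 125
197 - 125 = 72

LXXII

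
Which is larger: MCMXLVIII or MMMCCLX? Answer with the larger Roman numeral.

MCMXLVIII = 1948
MMMCCLX = 3260
3260 is larger

MMMCCLX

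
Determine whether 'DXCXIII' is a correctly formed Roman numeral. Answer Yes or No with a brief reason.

'DXCXIII': X cannot come right after the subtractive pair XC: once X is subtracted in XC, the next symbol must be smaller than X

No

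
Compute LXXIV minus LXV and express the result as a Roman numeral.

LXXIV = 74
LXV = 65
74 - 65 = 9

IX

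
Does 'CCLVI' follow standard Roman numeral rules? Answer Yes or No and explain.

'CCLVI': Check the rules: uses only the symbols I, V, X, L, C, D, M; no symbol is repeated more than three times in a row; V, L and D each appear at most once; no smaller symbol precedes a larger one (values never increase from left to right). Value: C (100) + C (100) + L (50) + V (5) + I (1) = 256. So it is a valid standard Roman numeral.

Yes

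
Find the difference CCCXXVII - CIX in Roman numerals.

CCCXXVII = 327
CIX = 109
327 - 109 = 218

CCXVIII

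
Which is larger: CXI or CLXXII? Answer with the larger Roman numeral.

CXI = 111
CLXXII = 172
172 is larger

CLXXII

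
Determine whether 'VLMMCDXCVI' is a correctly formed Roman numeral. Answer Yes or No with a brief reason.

'VLMMCDXCVI': V should not appear more than once

No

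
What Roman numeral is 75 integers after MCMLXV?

MCMLXV = 1965
1965 + 75 = 2040

MMXL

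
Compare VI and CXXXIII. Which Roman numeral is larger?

VI = 6
CXXXIII = 133
133 is larger

CXXXIII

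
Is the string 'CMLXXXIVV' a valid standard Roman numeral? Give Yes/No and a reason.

'CMLXXXIVV': V should not appear more than once

No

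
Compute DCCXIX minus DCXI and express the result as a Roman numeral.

DCCXIX = 719
DCXI = 611
719 - 611 = 108

CVIII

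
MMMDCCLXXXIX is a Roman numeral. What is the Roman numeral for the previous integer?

MMMDCCLXXXIX = 3789, so the previous integer is 3789 - 1 = 3788

MMMDCCLXXXVIII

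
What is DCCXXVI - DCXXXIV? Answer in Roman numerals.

DCCXXVI = 726
DCXXXIV = 634
726 - 634 = 92

XCII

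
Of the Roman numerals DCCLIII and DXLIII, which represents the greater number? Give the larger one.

DCCLIII = 753
DXLIII = 543
753 is larger

DCCLIII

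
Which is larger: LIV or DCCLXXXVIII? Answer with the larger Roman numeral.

LIV = 54
DCCLXXXVIII = 788
788 is larger

DCCLXXXVIII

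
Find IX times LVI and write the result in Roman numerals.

IX = 9
LVI = 56
9 × 56 = 504

DIV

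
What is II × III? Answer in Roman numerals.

II = 2
III = 3
2 × 3 = 6

VI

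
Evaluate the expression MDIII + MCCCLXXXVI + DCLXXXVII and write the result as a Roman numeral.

MDIII = 1503, MCCCLXXXVI = 1386, DCLXXXVII = 687
1503 + 1386 = 2889
2889 + 687 = 3576

MMMDLXXVI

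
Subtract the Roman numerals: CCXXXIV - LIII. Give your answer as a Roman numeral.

CCXXXIV = 234
LIII = 53
234 - 53 = 181

CLXXXI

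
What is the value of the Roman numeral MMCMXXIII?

MMCMXXIII: M=1000, M=1000, CM=900, X=10, X=10, I=1, I=1, I=1
1000 + 1000 + 900 + 10 + 10 + 1 + 1 + 1 = 2923

2923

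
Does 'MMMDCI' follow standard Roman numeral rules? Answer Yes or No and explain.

'MMMDCI': Check the rules: uses only the symbols I, V, X, L, C, D, M; no symbol is repeated more than three times in a row; V, L and D each appear at most once; no smaller symbol precedes a larger one (values never increase from left to right). Value: M (1000) + M (1000) + M (1000) + D (500) + C (100) + I (1) = 3601. So it is a valid standard Roman numeral.

Yes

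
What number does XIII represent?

XIII: X=10, I=1, I=1, I=1
10 + 1 + 1 + 1 = 13

13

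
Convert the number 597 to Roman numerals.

Convert 597 to Roman numerals:
  597 contains 1×500 (D)
  97 contains 1×90 (XC)
  7 contains 1×5 (V)
  2 contains 2×1 (II)

DXCVII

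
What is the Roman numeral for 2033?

Convert 2033 to Roman numerals:
  2033 contains 2×1000 (MM)
  33 contains 3×10 (XXX)
  3 contains 3×1 (III)

MMXXXIII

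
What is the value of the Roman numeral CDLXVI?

CDLXVI: CD=400, L=50, X=10, V=5, I=1
400 + 50 + 10 + 5 + 1 = 466

466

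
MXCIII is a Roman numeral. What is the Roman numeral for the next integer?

MXCIII = 1093, so the next integer is 1093 + 1 = 1094

MXCIV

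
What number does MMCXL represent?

MMCXL: M=1000, M=1000, C=100, XL=40
1000 + 1000 + 100 + 40 = 2140

2140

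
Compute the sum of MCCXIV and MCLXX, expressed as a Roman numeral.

MCCXIV = 1214
MCLXX = 1170
1214 + 1170 = 2384

MMCCCLXXXIV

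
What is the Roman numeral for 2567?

Convert 2567 to Roman numerals:
  2567 contains 2×1000 (MM)
  567 contains 1×500 (D)
  67 contains 1×50 (L)
  17 contains 1×10 (X)
  7 contains 1×5 (V)
  2 contains 2×1 (II)

MMDLXVII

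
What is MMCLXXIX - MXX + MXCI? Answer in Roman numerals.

MMCLXXIX = 2179, MXX = 1020, MXCI = 1091
2179 - 1020 = 1159
1159 + 1091 = 2250

MMCCL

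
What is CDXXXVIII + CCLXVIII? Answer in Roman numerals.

CDXXXVIII = 438
CCLXVIII = 268
438 + 268 = 706

DCCVI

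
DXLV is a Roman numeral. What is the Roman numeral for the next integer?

DXLV = 545, so the next integer is 545 + 1 = 546

DXLVI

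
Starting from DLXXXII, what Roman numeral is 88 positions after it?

DLXXXII = 582
582 + 88 = 670

DCLXX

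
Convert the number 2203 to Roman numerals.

Convert 2203 to Roman numerals:
  2203 contains 2×1000 (MM)
  203 contains 2×100 (CC)
  3 contains 3×1 (III)

MMCCIII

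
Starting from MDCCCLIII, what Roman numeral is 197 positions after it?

MDCCCLIII = 1853
1853 + 197 = 2050

MML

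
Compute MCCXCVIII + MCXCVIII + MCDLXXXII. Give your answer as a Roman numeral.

MCCXCVIII = 1298, MCXCVIII = 1198, MCDLXXXII = 1482
1298 + 1198 = 2496
2496 + 1482 = 3978

MMMCMLXXVIII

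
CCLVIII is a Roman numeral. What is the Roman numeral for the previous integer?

CCLVIII = 258; previous is 257

CCLVII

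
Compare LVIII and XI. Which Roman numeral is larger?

LVIII = 58
XI = 11
58 is larger

LVIII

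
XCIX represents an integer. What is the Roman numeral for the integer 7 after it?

XCIX = 99
99 + 7 = 106

CVI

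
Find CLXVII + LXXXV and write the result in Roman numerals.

CLXVII = 167
LXXXV = 85
167 + 85 = 252

CCLII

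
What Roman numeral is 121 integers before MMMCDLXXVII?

MMMCDLXXVII = 3477
3477 - 121 = 3356

MMMCCCLVI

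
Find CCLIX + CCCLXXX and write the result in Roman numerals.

CCLIX = 259
CCCLXXX = 380
259 + 380 = 639

DCXXXIX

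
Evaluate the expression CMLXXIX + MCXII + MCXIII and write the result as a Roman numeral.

CMLXXIX = 979, MCXII = 1112, MCXIII = 1113
979 + 1112 = 2091
2091 + 1113 = 3204

MMMCCIV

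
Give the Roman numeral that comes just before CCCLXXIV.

CCCLXXIV = 374, so the previous integer is 374 - 1 = 373

CCCLXXIII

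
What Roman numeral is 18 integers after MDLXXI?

MDLXXI = 1571
1571 + 18 = 1589

MDLXXXIX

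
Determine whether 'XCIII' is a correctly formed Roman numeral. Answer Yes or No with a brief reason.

'XCIII': Check the rules: uses only the symbols I, V, X, L, C, D, M; no symbol is repeated more than three times in a row; V, L and D each appear at most once; the only place a smaller symbol precedes a larger one is the allowed subtractive pair XC, the symbol right after such a pair (if any) is smaller than the pair's first symbol, and otherwise the values never increase from left to right. Value: XC (90) + I (1) + I (1) + I (1) = 93. So it is a valid standard Roman numeral.

Yes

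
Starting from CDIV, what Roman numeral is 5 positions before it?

CDIV = 404
404 - 5 = 399

CCCXCIX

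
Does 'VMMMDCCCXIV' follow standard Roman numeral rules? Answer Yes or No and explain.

'VMMMDCCCXIV': V should not appear more than once

No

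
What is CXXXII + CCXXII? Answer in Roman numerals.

CXXXII = 132
CCXXII = 222
132 + 222 = 354

CCCLIV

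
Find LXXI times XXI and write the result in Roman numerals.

LXXI = 71
XXI = 21
71 × 21 = 1491

MCDXCI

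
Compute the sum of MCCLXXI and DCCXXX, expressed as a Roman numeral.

MCCLXXI = 1271
DCCXXX = 730
1271 + 730 = 2001

MMI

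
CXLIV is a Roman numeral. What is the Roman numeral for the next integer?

CXLIV = 144; next is 145

CXLV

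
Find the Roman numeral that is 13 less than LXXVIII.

LXXVIII = 78
78 - 13 = 65

LXV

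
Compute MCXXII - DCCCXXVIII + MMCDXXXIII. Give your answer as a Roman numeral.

MCXXII = 1122, DCCCXXVIII = 828, MMCDXXXIII = 2433
1122 - 828 = 294
294 + 2433 = 2727

MMDCCXXVII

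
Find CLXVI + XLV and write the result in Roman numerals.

CLXVI = 166
XLV = 45
166 + 45 = 211

CCXI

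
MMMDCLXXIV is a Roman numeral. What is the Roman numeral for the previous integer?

MMMDCLXXIV = 3674; previous is 3673

MMMDCLXXIII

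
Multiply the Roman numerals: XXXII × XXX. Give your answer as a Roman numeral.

XXXII = 32
XXX = 30
32 × 30 = 960

CMLX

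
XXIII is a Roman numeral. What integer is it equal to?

XXIII: X=10, X=10, I=1, I=1, I=1
10 + 10 + 1 + 1 + 1 = 23

23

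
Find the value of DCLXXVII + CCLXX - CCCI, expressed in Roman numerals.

DCLXXVII = 677, CCLXX = 270, CCCI = 301
677 + 270 = 947
947 - 301 = 646

DCXLVI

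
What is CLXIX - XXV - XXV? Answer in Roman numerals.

CLXIX = 169, XXV = 25, XXV = 25
169 - 25 = 144
144 - 25 = 119

CXIX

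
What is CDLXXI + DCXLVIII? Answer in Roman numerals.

CDLXXI = 471
DCXLVIII = 648
471 + 648 = 1119

MCXIX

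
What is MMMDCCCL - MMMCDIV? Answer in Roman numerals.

MMMDCCCL = 3850
MMMCDIV = 3404
3850 - 3404 = 446

CDXLVI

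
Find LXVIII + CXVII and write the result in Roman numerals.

LXVIII = 68
CXVII = 117
68 + 117 = 185

CLXXXV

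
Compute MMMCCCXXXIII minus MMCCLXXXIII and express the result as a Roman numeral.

MMMCCCXXXIII = 3333
MMCCLXXXIII = 2283
3333 - 2283 = 1050

ML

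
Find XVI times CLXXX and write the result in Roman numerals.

XVI = 16
CLXXX = 180
16 × 180 = 2880

MMDCCCLXXX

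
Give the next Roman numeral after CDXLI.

CDXLI = 441, so the next integer is 441 + 1 = 442

CDXLII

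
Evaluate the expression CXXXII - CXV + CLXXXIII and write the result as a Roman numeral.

CXXXII = 132, CXV = 115, CLXXXIII = 183
132 - 115 = 17
17 + 183 = 200

CC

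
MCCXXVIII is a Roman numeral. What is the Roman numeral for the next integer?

MCCXXVIII = 1228; next is 1229

MCCXXIX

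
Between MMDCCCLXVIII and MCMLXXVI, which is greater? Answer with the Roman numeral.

MMDCCCLXVIII = 2868
MCMLXXVI = 1976
2868 is larger

MMDCCCLXVIII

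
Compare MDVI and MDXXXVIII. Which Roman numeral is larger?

MDVI = 1506
MDXXXVIII = 1538
1538 is larger

MDXXXVIII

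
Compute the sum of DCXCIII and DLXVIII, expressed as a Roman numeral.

DCXCIII = 693
DLXVIII = 568
693 + 568 = 1261

MCCLXI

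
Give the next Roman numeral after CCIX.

CCIX = 209, so the next integer is 209 + 1 = 210

CCX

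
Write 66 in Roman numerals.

Convert 66 to Roman numerals:
  66 contains 1×50 (L)
  16 contains 1×10 (X)
  6 contains 1×5 (V)
  1 contains 1×1 (I)

LXVI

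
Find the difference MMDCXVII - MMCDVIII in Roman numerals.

MMDCXVII = 2617
MMCDVIII = 2408
2617 - 2408 = 209

CCIX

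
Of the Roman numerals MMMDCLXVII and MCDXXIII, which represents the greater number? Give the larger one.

MMMDCLXVII = 3667
MCDXXIII = 1423
3667 is larger

MMMDCLXVII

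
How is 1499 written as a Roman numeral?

Convert 1499 to Roman numerals:
  1499 contains 1×1000 (M)
  499 contains 1×400 (CD)
  99 contains 1×90 (XC)
  9 contains 1×9 (IX)

MCDXCIX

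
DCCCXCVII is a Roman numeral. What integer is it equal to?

DCCCXCVII: D=500, C=100, C=100, C=100, XC=90, V=5, I=1, I=1
500 + 100 + 100 + 100 + 90 + 5 + 1 + 1 = 897

897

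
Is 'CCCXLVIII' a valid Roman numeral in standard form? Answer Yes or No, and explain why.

'CCCXLVIII': Check the rules: uses only the symbols I, V, X, L, C, D, M; no symbol is repeated more than three times in a row; V, L and D each appear at most once; the only place a smaller symbol precedes a larger one is the allowed subtractive pair XL, the symbol right after such a pair (if any) is smaller than the pair's first symbol, and otherwise the values never increase from left to right. Value: C (100) + C (100) + C (100) + XL (40) + V (5) + I (1) + I (1) + I (1) = 348. So it is a valid standard Roman numeral.

Yes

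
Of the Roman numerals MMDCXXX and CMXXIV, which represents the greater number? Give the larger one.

MMDCXXX = 2630
CMXXIV = 924
2630 is larger

MMDCXXX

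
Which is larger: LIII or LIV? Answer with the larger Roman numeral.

LIII = 53
LIV = 54
54 is larger

LIV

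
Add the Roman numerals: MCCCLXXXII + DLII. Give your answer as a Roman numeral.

MCCCLXXXII = 1382
DLII = 552
1382 + 552 = 1934

MCMXXXIV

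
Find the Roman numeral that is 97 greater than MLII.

MLII = 1052
1052 + 97 = 1149

MCXLIX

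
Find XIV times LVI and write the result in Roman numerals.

XIV = 14
LVI = 56
14 × 56 = 784

DCCLXXXIV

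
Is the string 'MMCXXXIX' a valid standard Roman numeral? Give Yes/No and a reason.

'MMCXXXIX': Check the rules: uses only the symbols I, V, X, L, C, D, M; no symbol is repeated more than three times in a row; V, L and D each appear at most once; the only place a smaller symbol precedes a larger one is the allowed subtractive pair IX, the symbol right after such a pair (if any) is smaller than the pair's first symbol, and otherwise the values never increase from left to right. Value: M (1000) + M (1000) + C (100) + X (10) + X (10) + X (10) + IX (9) = 2139. So it is a valid standard Roman numeral.

Yes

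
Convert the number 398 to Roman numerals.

Convert 398 to Roman numerals:
  398 contains 3×100 (CCC)
  98 contains 1×90 (XC)
  8 contains 1×5 (V)
  3 contains 3×1 (III)

CCCXCVIII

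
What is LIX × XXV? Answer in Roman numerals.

LIX = 59
XXV = 25
59 × 25 = 1475

MCDLXXV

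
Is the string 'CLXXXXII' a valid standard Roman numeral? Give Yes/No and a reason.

'CLXXXXII': More than 3 consecutive X's

No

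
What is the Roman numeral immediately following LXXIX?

LXXIX = 79, so the next integer is 79 + 1 = 80

LXXX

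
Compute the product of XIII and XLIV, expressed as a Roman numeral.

XIII = 13
XLIV = 44
13 × 44 = 572

DLXXII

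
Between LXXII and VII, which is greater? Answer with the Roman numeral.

LXXII = 72
VII = 7
72 is larger

LXXII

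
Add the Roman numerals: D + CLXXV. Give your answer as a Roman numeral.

D = 500
CLXXV = 175
500 + 175 = 675

DCLXXV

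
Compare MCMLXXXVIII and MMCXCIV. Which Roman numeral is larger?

MCMLXXXVIII = 1988
MMCXCIV = 2194
2194 is larger

MMCXCIV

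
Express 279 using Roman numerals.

Convert 279 to Roman numerals:
  279 contains 2×100 (CC)
  79 contains 1×50 (L)
  29 contains 2×10 (XX)
  9 contains 1×9 (IX)

CCLXXIX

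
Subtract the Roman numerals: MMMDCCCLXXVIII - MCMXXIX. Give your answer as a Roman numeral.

MMMDCCCLXXVIII = 3878
MCMXXIX = 1929
3878 - 1929 = 1949

MCMXLIX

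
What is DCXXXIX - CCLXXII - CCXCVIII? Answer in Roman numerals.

DCXXXIX = 639, CCLXXII = 272, CCXCVIII = 298
639 - 272 = 367
367 - 298 = 69

LXIX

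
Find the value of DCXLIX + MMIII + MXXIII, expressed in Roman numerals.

DCXLIX = 649, MMIII = 2003, MXXIII = 1023
649 + 2003 = 2652
2652 + 1023 = 3675

MMMDCLXXV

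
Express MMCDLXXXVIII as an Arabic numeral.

MMCDLXXXVIII: M=1000, M=1000, CD=400, L=50, X=10, X=10, X=10, V=5, I=1, I=1, I=1
1000 + 1000 + 400 + 50 + 10 + 10 + 10 + 5 + 1 + 1 + 1 = 2488

2488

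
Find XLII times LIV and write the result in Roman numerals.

XLII = 42
LIV = 54
42 × 54 = 2268

MMCCLXVIII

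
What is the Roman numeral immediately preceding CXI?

CXI = 111; previous is 110

CX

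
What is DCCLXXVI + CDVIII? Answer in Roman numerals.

DCCLXXVI = 776
CDVIII = 408
776 + 408 = 1184

MCLXXXIV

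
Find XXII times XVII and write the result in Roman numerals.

XXII = 22
XVII = 17
22 × 17 = 374

CCCLXXIV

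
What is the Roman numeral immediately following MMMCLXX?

MMMCLXX = 3170; next is 3171

MMMCLXXI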